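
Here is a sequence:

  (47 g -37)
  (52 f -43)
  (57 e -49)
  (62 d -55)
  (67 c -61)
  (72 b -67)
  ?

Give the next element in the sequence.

First part goes 47, 52, 57, 62, 67, 72 → 77 (+5 each step).
Letter goes g, f, e, d, c, b → a (letters move back 1 place in the alphabet).
Third part: −6 each step, so -37, -43, -49, -55, -61, -67 → -73.
Combining the parts gives (77 a -73).

(77 a -73)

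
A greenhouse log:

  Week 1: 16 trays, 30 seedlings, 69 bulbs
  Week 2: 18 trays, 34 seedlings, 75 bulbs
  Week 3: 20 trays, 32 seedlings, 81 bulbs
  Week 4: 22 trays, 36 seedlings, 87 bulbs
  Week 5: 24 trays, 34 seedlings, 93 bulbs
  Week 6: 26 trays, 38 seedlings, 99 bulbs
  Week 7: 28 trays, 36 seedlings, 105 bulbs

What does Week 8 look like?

Trays: 16, 18, 20, 22, 24, 26, 28 → 30 (+2 each step).
Seedlings: alternating steps +4, −2, +4, −2, …; 30, 34, 32, 36, 34, 38, 36 → 40.
For the bulbs, +6 each step: 69, 75, 81, 87, 93, 99, 105 → 111.
Combining the parts gives 30 trays, 40 seedlings, 111 bulbs.

30 trays, 40 seedlings, 111 bulbs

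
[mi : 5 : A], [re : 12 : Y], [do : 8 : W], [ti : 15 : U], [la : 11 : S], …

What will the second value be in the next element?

18

Second value goes 5, 12, 8, 15, 11 → 18 (alternating steps +7, −4, +7, −4, …).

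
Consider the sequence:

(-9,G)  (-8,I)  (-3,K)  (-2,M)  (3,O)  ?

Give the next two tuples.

(4,Q), (9,S)

First part goes -9, -8, -3, -2, 3 → 4 → 9 (alternating steps +1, +5, +1, +5, …).
Letter: letters move forward 2 places in the alphabet; G, I, K, M, O → Q → S.
Putting the parts together: (4,Q) and then (9,S).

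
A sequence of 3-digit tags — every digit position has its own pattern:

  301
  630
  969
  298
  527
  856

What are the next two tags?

185, 414

First digit: +3 each step, mod 10, so 3, 6, 9, 2, 5, 8 → 1 → 4.
Second digit — +3 each step, mod 10: 0, 3, 6, 9, 2, 5 → 8 → 1.
Third digit: 1, 0, 9, 8, 7, 6 → 5 → 4 (−1 each step, mod 10).
So the next two tags are 185 and 414.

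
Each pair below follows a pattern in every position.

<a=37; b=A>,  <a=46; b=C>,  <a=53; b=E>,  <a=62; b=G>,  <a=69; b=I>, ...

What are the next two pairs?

A goes 37, 46, 53, 62, 69 → 78 → 85 (alternating steps +9, +7, +9, +7, …).
B goes A, C, E, G, I → K → M (letters move forward 2 places in the alphabet).
Putting the parts together: <a=78; b=K> and then <a=85; b=M>.

<a=78; b=K>, <a=85; b=M>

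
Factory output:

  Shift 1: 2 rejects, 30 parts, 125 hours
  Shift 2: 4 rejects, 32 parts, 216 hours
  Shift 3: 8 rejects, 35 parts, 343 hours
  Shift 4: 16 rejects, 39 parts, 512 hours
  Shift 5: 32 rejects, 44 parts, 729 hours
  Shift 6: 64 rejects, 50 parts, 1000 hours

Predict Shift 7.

128 rejects, 57 parts, 1331 hours

Rejects — ×2 each step: 2, 4, 8, 16, 32, 64 → 128.
Parts: differences are 2, 3, 4, … (increasing by 1 each time), so 30, 32, 35, 39, 44, 50 → 57.
Hours: 125, 216, 343, 512, 729, 1000 → 1331 (perfect cubes: 5³, 6³, 7³, …).
Combining the parts gives 128 rejects, 57 parts, 1331 hours.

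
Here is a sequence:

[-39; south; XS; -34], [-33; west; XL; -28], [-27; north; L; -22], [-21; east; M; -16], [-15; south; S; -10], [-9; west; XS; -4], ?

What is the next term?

First coordinate: +6 each step, so -39, -33, -27, -21, -15, -9 → -3.
Direction — repeats south → west → north → east: south, west, north, east, south, west → north.
Size — repeats XS → XL → L → M → S: XS, XL, L, M, S, XS → XL.
Fourth coordinate: always 5 more than the first coordinate; -34, -28, -22, -16, -10, -4 → 2.
Combining the parts gives [-3; north; XL; 2].

[-3; north; XL; 2]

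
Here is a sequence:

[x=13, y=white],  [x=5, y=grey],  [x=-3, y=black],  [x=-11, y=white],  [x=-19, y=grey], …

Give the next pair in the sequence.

[x=-27, y=black]

X goes 13, 5, -3, -11, -19 → -27 (−8 each step).
Y — repeats white → grey → black: white, grey, black, white, grey → black.
Combining the parts gives [x=-27, y=black].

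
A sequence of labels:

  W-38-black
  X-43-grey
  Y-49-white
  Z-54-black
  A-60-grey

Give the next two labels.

Letter: W, X, Y, Z, A → B → C (letters move forward 1 place in the alphabet, wrapping Z→A).
For the second component, alternating steps +5, +6, +5, +6, …: 38, 43, 49, 54, 60 → 65 → 71.
Shade — repeats black → grey → white: black, grey, white, black, grey → white → black.
Putting the parts together: B-65-white and then C-71-black.

B-65-white, C-71-black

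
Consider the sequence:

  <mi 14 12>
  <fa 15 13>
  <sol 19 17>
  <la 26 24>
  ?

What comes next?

<ti 36 34>

Note: runs through the solfège scale do→ti, so mi, fa, sol, la → ti.
For the second component, differences are 1, 4, 7, … (increasing by 3 each time): 14, 15, 19, 26 → 36.
Third component: always 2 less than the second component; 12, 13, 17, 24 → 34.
So the next element is <ti 36 34>.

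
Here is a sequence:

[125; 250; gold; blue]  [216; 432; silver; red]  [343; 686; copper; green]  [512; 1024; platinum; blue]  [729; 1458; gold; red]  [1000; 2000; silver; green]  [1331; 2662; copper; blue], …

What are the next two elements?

First component goes 125, 216, 343, 512, 729, 1000, 1331 → 1728 → 2197 (perfect cubes: 5³, 6³, 7³, …).
Second component: always 2 × the first component, so 250, 432, 686, 1024, 1458, 2000, 2662 → 3456 → 4394.
Metal — repeats gold → silver → copper → platinum: gold, silver, copper, platinum, gold, silver, copper → platinum → gold.
For the colour, repeats blue → red → green: blue, red, green, blue, red, green, blue → red → green.
Putting the parts together: [1728; 3456; platinum; red] and then [2197; 4394; gold; green].

[1728; 3456; platinum; red], [2197; 4394; gold; green]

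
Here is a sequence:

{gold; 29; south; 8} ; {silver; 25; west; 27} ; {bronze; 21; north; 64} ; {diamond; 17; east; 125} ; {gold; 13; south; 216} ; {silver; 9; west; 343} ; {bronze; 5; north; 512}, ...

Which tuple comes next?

{diamond; 1; east; 729}

For the rank, repeats gold → silver → bronze → diamond: gold, silver, bronze, diamond, gold, silver, bronze → diamond.
Second entry goes 29, 25, 21, 17, 13, 9, 5 → 1 (−4 each step).
Direction goes south, west, north, east, south, west, north → east (repeats south → west → north → east).
Fourth entry: perfect cubes: 2³, 3³, 4³, …; 8, 27, 64, 125, 216, 343, 512 → 729.
So the next tuple is {diamond; 1; east; 729}.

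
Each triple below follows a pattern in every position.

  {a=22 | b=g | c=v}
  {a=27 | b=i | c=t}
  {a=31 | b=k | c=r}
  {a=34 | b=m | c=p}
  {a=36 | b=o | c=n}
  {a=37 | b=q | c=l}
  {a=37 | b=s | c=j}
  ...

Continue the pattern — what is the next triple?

A — differences are 5, 4, 3, … (decreasing by 1 each time): 22, 27, 31, 34, 36, 37, 37 → 36.
B: g, i, k, m, o, q, s → u (letters move forward 2 places in the alphabet).
C: v, t, r, p, n, l, j → h (letters move back 2 places in the alphabet).
So the next triple is {a=36 | b=u | c=h}.

{a=36 | b=u | c=h}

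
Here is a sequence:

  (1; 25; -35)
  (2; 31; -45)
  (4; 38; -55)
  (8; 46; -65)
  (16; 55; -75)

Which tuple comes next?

First entry: ×2 each step; 1, 2, 4, 8, 16 → 32.
Second entry — differences are 6, 7, 8, … (increasing by 1 each time): 25, 31, 38, 46, 55 → 65.
Third entry — −10 each step: -35, -45, -55, -65, -75 → -85.
So the next tuple is (32; 65; -85).

(32; 65; -85)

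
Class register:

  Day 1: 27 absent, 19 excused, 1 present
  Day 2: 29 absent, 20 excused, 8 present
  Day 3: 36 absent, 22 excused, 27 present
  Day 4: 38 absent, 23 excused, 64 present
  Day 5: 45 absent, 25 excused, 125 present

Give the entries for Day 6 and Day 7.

47 absent, 26 excused, 216 present; 54 absent, 28 excused, 343 present

Absent — alternating steps +2, +7, +2, +7, …: 27, 29, 36, 38, 45 → 47 → 54.
For the excused, alternating steps +1, +2, +1, +2, …: 19, 20, 22, 23, 25 → 26 → 28.
Present goes 1, 8, 27, 64, 125 → 216 → 343 (perfect cubes: 1³, 2³, 3³, …).
Putting the parts together: 47 absent, 26 excused, 216 present and then 54 absent, 28 excused, 343 present.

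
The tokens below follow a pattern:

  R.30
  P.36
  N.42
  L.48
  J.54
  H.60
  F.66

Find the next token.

D.72

Letter — letters move back 2 places in the alphabet: R, P, N, L, J, H, F → D.
For the second component, +6 each step: 30, 36, 42, 48, 54, 60, 66 → 72.
Combining the parts gives D.72.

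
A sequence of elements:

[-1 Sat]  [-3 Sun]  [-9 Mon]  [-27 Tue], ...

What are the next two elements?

[-81 Wed], [-243 Thu]

First entry: -1, -3, -9, -27 → -81 → -243 (×3 each step).
Day: runs through the weekdays Mon→Sun; Sat, Sun, Mon, Tue → Wed → Thu.
So the next two elements are [-81 Wed] and [-243 Thu].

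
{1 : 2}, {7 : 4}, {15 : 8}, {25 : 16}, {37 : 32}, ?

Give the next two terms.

{51 : 64}, {67 : 128}

First value — differences are 6, 8, 10, … (increasing by 2 each time): 1, 7, 15, 25, 37 → 51 → 67.
Second value goes 2, 4, 8, 16, 32 → 64 → 128 (×2 each step).
Putting the parts together: {51 : 64} and then {67 : 128}.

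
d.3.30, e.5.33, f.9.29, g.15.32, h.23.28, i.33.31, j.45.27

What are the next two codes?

Letter: letters move forward 1 place in the alphabet; d, e, f, g, h, i, j → k → l.
Second component: differences are 2, 4, 6, … (increasing by 2 each time); 3, 5, 9, 15, 23, 33, 45 → 59 → 75.
Third component goes 30, 33, 29, 32, 28, 31, 27 → 30 → 26 (alternating steps +3, −4, +3, −4, …).
Putting the parts together: k.59.30 and then l.75.26.

k.59.30 then l.75.26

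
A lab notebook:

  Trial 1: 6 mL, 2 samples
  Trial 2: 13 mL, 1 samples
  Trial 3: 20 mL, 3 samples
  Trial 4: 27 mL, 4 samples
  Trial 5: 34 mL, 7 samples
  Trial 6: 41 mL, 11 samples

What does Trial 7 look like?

48 mL, 18 samples

ML: +7 each step; 6, 13, 20, 27, 34, 41 → 48.
For the samples, each term is the sum of the two before it: 2, 1, 3, 4, 7, 11 → 18.
So the next row is 48 mL, 18 samples.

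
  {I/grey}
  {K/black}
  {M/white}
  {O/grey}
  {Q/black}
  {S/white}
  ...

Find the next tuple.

Letter: letters move forward 2 places in the alphabet; I, K, M, O, Q, S → U.
Shade goes grey, black, white, grey, black, white → grey (repeats grey → black → white).
Putting it together: {U/grey}.

{U/grey}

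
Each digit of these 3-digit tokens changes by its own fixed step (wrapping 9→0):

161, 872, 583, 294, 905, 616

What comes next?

First digit: −3 each step, mod 10; 1, 8, 5, 2, 9, 6 → 3.
Second digit goes 6, 7, 8, 9, 0, 1 → 2 (+1 each step, mod 10).
Third digit: +1 each step, mod 10; 1, 2, 3, 4, 5, 6 → 7.
Putting it together: 327.

327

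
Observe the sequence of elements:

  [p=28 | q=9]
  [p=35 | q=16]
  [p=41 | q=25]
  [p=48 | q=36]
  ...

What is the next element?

P: 28, 35, 41, 48 → 54 (alternating steps +7, +6, +7, +6, …).
Q: perfect squares: 3², 4², 5², …, so 9, 16, 25, 36 → 49.
So the next element is [p=54 | q=49].

[p=54 | q=49]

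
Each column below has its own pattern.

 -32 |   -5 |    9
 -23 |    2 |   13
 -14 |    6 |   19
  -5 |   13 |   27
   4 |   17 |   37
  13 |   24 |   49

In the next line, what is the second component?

First component: +9 each step; -32, -23, -14, -5, 4, 13 → 22.
Second component: alternating steps +7, +4, +7, +4, …; -5, 2, 6, 13, 17, 24 → 28.
Third component — differences are 4, 6, 8, … (increasing by 2 each time): 9, 13, 19, 27, 37, 49 → 63.

28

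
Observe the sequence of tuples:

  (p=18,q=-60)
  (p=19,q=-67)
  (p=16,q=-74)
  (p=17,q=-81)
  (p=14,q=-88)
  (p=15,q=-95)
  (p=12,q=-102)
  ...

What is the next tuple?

For the p, alternating steps +1, −3, +1, −3, …: 18, 19, 16, 17, 14, 15, 12 → 13.
Q: −7 each step, so -60, -67, -74, -81, -88, -95, -102 → -109.
Combining the parts gives (p=13,q=-109).

(p=13,q=-109)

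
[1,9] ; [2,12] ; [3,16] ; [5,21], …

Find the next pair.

[8,27]

First entry goes 1, 2, 3, 5 → 8 (each term is the sum of the two before it).
Second entry: differences are 3, 4, 5, … (increasing by 1 each time), so 9, 12, 16, 21 → 27.
So the next pair is [8,27].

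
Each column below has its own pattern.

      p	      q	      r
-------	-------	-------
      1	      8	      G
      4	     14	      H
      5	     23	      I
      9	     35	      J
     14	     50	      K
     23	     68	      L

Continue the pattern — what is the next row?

37  89  M

Column p: each term is the sum of the two before it, so 1, 4, 5, 9, 14, 23 → 37.
Column q: 8, 14, 23, 35, 50, 68 → 89 (differences are 6, 9, 12, … (increasing by 3 each time)).
Column r — letters move forward 1 place in the alphabet: G, H, I, J, K, L → M.
Combining the parts gives 37  89  M.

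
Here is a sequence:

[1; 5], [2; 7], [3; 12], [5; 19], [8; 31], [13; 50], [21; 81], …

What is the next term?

First part goes 1, 2, 3, 5, 8, 13, 21 → 34 (each term is the sum of the two before it).
Second part: 5, 7, 12, 19, 31, 50, 81 → 131 (each term is the sum of the two before it).
Combining the parts gives [34; 131].

[34; 131]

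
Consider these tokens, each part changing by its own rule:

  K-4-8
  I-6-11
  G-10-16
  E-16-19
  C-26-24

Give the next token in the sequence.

Letter: letters move back 2 places in the alphabet; K, I, G, E, C → A.
Second component — each term is the sum of the two before it: 4, 6, 10, 16, 26 → 42.
Third component: alternating steps +3, +5, +3, +5, …; 8, 11, 16, 19, 24 → 27.
So the next token is A-42-27.

A-42-27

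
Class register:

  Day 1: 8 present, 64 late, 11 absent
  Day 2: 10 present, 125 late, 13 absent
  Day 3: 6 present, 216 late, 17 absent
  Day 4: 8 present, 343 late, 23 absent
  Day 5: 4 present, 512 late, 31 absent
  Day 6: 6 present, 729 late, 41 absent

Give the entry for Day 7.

2 present, 1000 late, 53 absent

Present: 8, 10, 6, 8, 4, 6 → 2 (alternating steps +2, −4, +2, −4, …).
Late: perfect cubes: 4³, 5³, 6³, …, so 64, 125, 216, 343, 512, 729 → 1000.
For the absent, differences are 2, 4, 6, … (increasing by 2 each time): 11, 13, 17, 23, 31, 41 → 53.
Combining the parts gives 2 present, 1000 late, 53 absent.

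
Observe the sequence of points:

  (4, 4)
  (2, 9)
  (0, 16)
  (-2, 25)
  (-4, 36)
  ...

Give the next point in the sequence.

(-6, 49)

First value goes 4, 2, 0, -2, -4 → -6 (−2 each step).
For the second value, perfect squares: 2², 3², 4², …: 4, 9, 16, 25, 36 → 49.
Combining the parts gives (-6, 49).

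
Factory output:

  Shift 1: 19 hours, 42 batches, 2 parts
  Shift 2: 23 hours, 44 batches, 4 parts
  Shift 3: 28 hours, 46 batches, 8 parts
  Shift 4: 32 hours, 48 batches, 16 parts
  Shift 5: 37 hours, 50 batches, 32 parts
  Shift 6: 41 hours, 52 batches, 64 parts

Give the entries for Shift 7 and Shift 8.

Hours: alternating steps +4, +5, +4, +5, …; 19, 23, 28, 32, 37, 41 → 46 → 50.
Batches goes 42, 44, 46, 48, 50, 52 → 54 → 56 (+2 each step).
For the parts, ×2 each step: 2, 4, 8, 16, 32, 64 → 128 → 256.
Putting the parts together: 46 hours, 54 batches, 128 parts and then 50 hours, 56 batches, 256 parts.

46 hours, 54 batches, 128 parts; 50 hours, 56 batches, 256 parts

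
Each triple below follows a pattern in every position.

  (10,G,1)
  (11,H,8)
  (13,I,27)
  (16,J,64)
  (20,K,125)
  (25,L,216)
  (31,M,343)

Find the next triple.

First value: differences are 1, 2, 3, … (increasing by 1 each time), so 10, 11, 13, 16, 20, 25, 31 → 38.
Letter: letters move forward 1 place in the alphabet; G, H, I, J, K, L, M → N.
Third value: 1, 8, 27, 64, 125, 216, 343 → 512 (perfect cubes: 1³, 2³, 3³, …).
Combining the parts gives (38,N,512).

(38,N,512)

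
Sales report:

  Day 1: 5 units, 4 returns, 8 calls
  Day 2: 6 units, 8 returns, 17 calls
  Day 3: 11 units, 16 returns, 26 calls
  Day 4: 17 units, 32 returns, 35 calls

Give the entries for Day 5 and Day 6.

Units: each term is the sum of the two before it; 5, 6, 11, 17 → 28 → 45.
Returns — ×2 each step: 4, 8, 16, 32 → 64 → 128.
For the calls, +9 each step: 8, 17, 26, 35 → 44 → 53.
Putting the parts together: 28 units, 64 returns, 44 calls and then 45 units, 128 returns, 53 calls.

28 units, 64 returns, 44 calls; 45 units, 128 returns, 53 calls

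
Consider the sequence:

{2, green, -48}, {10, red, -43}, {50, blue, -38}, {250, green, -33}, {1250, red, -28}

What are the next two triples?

{6250, blue, -23}, {31250, green, -18}

First entry goes 2, 10, 50, 250, 1250 → 6250 → 31250 (×5 each step).
Colour: green, red, blue, green, red → blue → green (repeats green → red → blue).
Third entry: -48, -43, -38, -33, -28 → -23 → -18 (+5 each step).
Putting the parts together: {6250, blue, -23} and then {31250, green, -18}.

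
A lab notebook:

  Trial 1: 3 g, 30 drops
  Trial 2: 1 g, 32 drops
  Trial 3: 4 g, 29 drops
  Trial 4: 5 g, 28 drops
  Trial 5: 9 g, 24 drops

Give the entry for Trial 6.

G — each term is the sum of the two before it: 3, 1, 4, 5, 9 → 14.
Drops: 30, 32, 29, 28, 24 → 19 (together with the g always sums to 33).
Combining the parts gives 14 g, 19 drops.

14 g, 19 drops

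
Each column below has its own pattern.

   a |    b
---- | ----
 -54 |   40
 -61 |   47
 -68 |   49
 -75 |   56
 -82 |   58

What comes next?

-89  65

For the column a, −7 each step: -54, -61, -68, -75, -82 → -89.
Column b: alternating steps +7, +2, +7, +2, …, so 40, 47, 49, 56, 58 → 65.
Putting it together: -89  65.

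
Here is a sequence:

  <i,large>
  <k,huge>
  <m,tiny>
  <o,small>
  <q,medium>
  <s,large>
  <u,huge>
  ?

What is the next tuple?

Letter: letters move forward 2 places in the alphabet, so i, k, m, o, q, s, u → w.
Size: repeats large → huge → tiny → small → medium; large, huge, tiny, small, medium, large, huge → tiny.
Combining the parts gives <w,tiny>.

<w,tiny>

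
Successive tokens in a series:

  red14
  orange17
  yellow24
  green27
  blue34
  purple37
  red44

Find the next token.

For the colour, repeats red → orange → yellow → green → blue → purple: red, orange, yellow, green, blue, purple, red → orange.
Second component: alternating steps +3, +7, +3, +7, …; 14, 17, 24, 27, 34, 37, 44 → 47.
Putting it together: orange47.

orange47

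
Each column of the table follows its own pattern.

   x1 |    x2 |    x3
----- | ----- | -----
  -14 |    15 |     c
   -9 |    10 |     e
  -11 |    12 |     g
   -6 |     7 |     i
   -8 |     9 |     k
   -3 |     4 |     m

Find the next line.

For the column x1, alternating steps +5, −2, +5, −2, …: -14, -9, -11, -6, -8, -3 → -5.
Column x2 goes 15, 10, 12, 7, 9, 4 → 6 (together with the column x1 always sums to 1).
Column x3: letters move forward 2 places in the alphabet, so c, e, g, i, k, m → o.
Combining the parts gives -5  6  o.

-5  6  o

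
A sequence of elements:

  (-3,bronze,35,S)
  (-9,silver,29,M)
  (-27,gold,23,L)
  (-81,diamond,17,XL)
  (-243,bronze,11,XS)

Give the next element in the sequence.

First coordinate: ×3 each step; -3, -9, -27, -81, -243 → -729.
Rank: repeats bronze → silver → gold → diamond, so bronze, silver, gold, diamond, bronze → silver.
Third coordinate — −6 each step: 35, 29, 23, 17, 11 → 5.
Size: S, M, L, XL, XS → S (runs through clothing sizes XS→XL).
So the next element is (-729,silver,5,S).

(-729,silver,5,S)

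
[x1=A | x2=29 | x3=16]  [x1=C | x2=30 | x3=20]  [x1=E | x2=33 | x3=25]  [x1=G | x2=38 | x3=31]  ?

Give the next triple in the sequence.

X1 — letters move forward 2 places in the alphabet: A, C, E, G → I.
X2: differences are 1, 3, 5, … (increasing by 2 each time); 29, 30, 33, 38 → 45.
For the x3, differences are 4, 5, 6, … (increasing by 1 each time): 16, 20, 25, 31 → 38.
Putting it together: [x1=I | x2=45 | x3=38].

[x1=I | x2=45 | x3=38]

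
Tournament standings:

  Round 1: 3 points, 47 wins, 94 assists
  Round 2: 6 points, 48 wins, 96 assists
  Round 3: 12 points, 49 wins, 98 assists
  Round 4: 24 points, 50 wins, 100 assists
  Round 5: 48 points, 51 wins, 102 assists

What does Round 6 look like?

96 points, 52 wins, 104 assists

Points goes 3, 6, 12, 24, 48 → 96 (×2 each step).
Wins: +1 each step; 47, 48, 49, 50, 51 → 52.
Assists: always 2 × the wins; 94, 96, 98, 100, 102 → 104.
Putting it together: 96 points, 52 wins, 104 assists.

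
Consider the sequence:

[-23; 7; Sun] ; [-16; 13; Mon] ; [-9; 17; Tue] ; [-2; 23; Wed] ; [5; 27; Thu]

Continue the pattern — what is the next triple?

[12; 33; Fri]

First value goes -23, -16, -9, -2, 5 → 12 (+7 each step).
Second value — alternating steps +6, +4, +6, +4, …: 7, 13, 17, 23, 27 → 33.
Day — runs through the weekdays Mon→Sun: Sun, Mon, Tue, Wed, Thu → Fri.
So the next triple is [12; 33; Fri].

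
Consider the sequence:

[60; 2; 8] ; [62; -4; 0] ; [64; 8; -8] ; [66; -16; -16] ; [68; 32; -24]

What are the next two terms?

First value: +2 each step; 60, 62, 64, 66, 68 → 70 → 72.
Second value: ×(-2) each step; 2, -4, 8, -16, 32 → -64 → 128.
Third value: −8 each step, so 8, 0, -8, -16, -24 → -32 → -40.
Putting the parts together: [70; -64; -32] and then [72; 128; -40].

[70; -64; -32], [72; 128; -40]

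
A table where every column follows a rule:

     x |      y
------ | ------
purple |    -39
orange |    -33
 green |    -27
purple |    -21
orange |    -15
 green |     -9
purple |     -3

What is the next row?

orange  3

Column x — repeats purple → orange → green: purple, orange, green, purple, orange, green, purple → orange.
Column y: +6 each step; -39, -33, -27, -21, -15, -9, -3 → 3.
Combining the parts gives orange  3.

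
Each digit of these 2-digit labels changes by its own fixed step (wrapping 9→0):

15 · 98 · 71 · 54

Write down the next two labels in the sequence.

37, 10

First digit goes 1, 9, 7, 5 → 3 → 1 (−2 each step, mod 10).
Second digit — +3 each step, mod 10: 5, 8, 1, 4 → 7 → 0.
So the next two labels are 37 and 10.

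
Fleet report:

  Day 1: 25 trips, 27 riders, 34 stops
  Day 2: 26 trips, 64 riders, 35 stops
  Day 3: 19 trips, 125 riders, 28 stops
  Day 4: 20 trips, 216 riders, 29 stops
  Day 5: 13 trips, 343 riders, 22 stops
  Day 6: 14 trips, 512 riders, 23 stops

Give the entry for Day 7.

Trips: alternating steps +1, −7, +1, −7, …; 25, 26, 19, 20, 13, 14 → 7.
Riders — perfect cubes: 3³, 4³, 5³, …: 27, 64, 125, 216, 343, 512 → 729.
Stops goes 34, 35, 28, 29, 22, 23 → 16 (always 9 more than the trips).
Combining the parts gives 7 trips, 729 riders, 16 stops.

7 trips, 729 riders, 16 stops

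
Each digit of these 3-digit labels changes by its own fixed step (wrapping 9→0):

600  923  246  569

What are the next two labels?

First digit goes 6, 9, 2, 5 → 8 → 1 (+3 each step, mod 10).
Second digit: +2 each step, mod 10, so 0, 2, 4, 6 → 8 → 0.
Third digit: +3 each step, mod 10, so 0, 3, 6, 9 → 2 → 5.
So the next two labels are 882 and 105.

882, 105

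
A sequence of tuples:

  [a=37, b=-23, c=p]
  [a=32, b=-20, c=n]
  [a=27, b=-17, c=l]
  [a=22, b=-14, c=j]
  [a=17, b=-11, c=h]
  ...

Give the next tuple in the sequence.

[a=12, b=-8, c=f]

A: −5 each step; 37, 32, 27, 22, 17 → 12.
B — +3 each step: -23, -20, -17, -14, -11 → -8.
C goes p, n, l, j, h → f (letters move back 2 places in the alphabet).
So the next tuple is [a=12, b=-8, c=f].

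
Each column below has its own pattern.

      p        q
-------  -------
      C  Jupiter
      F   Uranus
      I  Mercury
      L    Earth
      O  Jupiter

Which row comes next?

Column p: C, F, I, L, O → R (letters move forward 3 places in the alphabet).
Column q: Jupiter, Uranus, Mercury, Earth, Jupiter → Uranus (repeats Jupiter → Uranus → Mercury → Earth).
Combining the parts gives R  Uranus.

R  Uranus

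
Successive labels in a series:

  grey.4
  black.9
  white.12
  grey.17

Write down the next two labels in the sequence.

For the shade, repeats grey → black → white: grey, black, white, grey → black → white.
Second component goes 4, 9, 12, 17 → 20 → 25 (alternating steps +5, +3, +5, +3, …).
So the next two labels are black.20 and white.25.

black.20 then white.25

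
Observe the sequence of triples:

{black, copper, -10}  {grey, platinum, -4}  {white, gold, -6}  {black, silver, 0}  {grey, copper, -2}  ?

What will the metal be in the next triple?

platinum

Shade: black, grey, white, black, grey → white (repeats black → grey → white).
Metal: copper, platinum, gold, silver, copper → platinum (repeats copper → platinum → gold → silver).
Third part: -10, -4, -6, 0, -2 → 4 (alternating steps +6, −2, +6, −2, …).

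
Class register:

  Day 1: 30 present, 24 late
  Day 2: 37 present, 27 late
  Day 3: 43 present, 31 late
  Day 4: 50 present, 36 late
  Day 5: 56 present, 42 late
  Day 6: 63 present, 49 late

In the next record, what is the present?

69

Present: alternating steps +7, +6, +7, +6, …, so 30, 37, 43, 50, 56, 63 → 69.
Late goes 24, 27, 31, 36, 42, 49 → 57 (differences are 3, 4, 5, … (increasing by 1 each time)).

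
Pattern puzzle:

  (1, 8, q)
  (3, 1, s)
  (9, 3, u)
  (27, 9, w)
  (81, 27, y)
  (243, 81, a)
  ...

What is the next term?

(729, 243, c)

First part: ×3 each step; 1, 3, 9, 27, 81, 243 → 729.
Second part goes 8, 1, 3, 9, 27, 81 → 243 (always the previous value of the first part).
For the letter, letters move forward 2 places in the alphabet, wrapping Z→A: q, s, u, w, y, a → c.
So the next term is (729, 243, c).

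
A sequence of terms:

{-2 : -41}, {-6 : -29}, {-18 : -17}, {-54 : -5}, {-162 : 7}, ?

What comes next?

First part: ×3 each step; -2, -6, -18, -54, -162 → -486.
Second part: +12 each step; -41, -29, -17, -5, 7 → 19.
Putting it together: {-486 : 19}.

{-486 : 19}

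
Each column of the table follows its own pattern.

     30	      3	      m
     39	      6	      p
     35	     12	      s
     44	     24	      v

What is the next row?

40  48  y

For the first component, alternating steps +9, −4, +9, −4, …: 30, 39, 35, 44 → 40.
Second component — ×2 each step: 3, 6, 12, 24 → 48.
Letter: m, p, s, v → y (letters move forward 3 places in the alphabet).
Putting it together: 40  48  y.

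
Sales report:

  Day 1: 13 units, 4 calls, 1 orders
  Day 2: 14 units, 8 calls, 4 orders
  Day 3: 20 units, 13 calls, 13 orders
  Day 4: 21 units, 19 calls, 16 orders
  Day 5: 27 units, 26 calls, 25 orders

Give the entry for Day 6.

For the units, alternating steps +1, +6, +1, +6, …: 13, 14, 20, 21, 27 → 28.
Calls goes 4, 8, 13, 19, 26 → 34 (differences are 4, 5, 6, … (increasing by 1 each time)).
For the orders, alternating steps +3, +9, +3, +9, …: 1, 4, 13, 16, 25 → 28.
Putting it together: 28 units, 34 calls, 28 orders.

28 units, 34 calls, 28 orders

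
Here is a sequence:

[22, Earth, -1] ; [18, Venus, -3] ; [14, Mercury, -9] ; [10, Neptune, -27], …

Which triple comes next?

[6, Uranus, -81]

First entry — −4 each step: 22, 18, 14, 10 → 6.
Planet: Earth, Venus, Mercury, Neptune → Uranus (runs backward through the planets Mercury→Neptune).
Third entry: ×3 each step, so -1, -3, -9, -27 → -81.
Combining the parts gives [6, Uranus, -81].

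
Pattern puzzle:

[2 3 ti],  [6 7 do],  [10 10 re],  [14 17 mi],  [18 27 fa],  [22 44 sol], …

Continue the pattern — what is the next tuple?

[26 71 la]

First value: +4 each step; 2, 6, 10, 14, 18, 22 → 26.
Second value: each term is the sum of the two before it, so 3, 7, 10, 17, 27, 44 → 71.
Note: ti, do, re, mi, fa, sol → la (runs through the solfège scale do→ti).
Putting it together: [26 71 la].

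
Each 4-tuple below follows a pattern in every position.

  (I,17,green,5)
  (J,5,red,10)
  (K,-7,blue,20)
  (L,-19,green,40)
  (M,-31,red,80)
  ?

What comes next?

(N,-43,blue,160)

For the letter, letters move forward 1 place in the alphabet: I, J, K, L, M → N.
For the second value, −12 each step: 17, 5, -7, -19, -31 → -43.
Colour goes green, red, blue, green, red → blue (repeats green → red → blue).
Fourth value: ×2 each step, so 5, 10, 20, 40, 80 → 160.
Putting it together: (N,-43,blue,160).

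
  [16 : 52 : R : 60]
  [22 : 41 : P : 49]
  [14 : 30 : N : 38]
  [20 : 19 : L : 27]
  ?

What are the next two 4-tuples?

First slot: alternating steps +6, −8, +6, −8, …; 16, 22, 14, 20 → 12 → 18.
Second slot — −11 each step: 52, 41, 30, 19 → 8 → -3.
Letter: letters move back 2 places in the alphabet, so R, P, N, L → J → H.
Fourth slot: 60, 49, 38, 27 → 16 → 5 (always 8 more than the second slot).
So the next two 4-tuples are [12 : 8 : J : 16] and [18 : -3 : H : 5].

[12 : 8 : J : 16], [18 : -3 : H : 5]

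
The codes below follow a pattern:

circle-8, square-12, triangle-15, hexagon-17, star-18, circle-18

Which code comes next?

square-17

Shape — repeats circle → square → triangle → hexagon → star: circle, square, triangle, hexagon, star, circle → square.
Second component: differences are 4, 3, 2, … (decreasing by 1 each time); 8, 12, 15, 17, 18, 18 → 17.
Combining the parts gives square-17.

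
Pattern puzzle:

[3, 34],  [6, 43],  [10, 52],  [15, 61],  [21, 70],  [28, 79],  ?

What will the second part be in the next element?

Second part: 34, 43, 52, 61, 70, 79 → 88 (+9 each step).

88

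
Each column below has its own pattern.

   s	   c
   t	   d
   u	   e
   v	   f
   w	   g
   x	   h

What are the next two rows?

y  i; z  j

First letter — letters move forward 1 place in the alphabet: s, t, u, v, w, x → y → z.
Second letter — letters move forward 1 place in the alphabet: c, d, e, f, g, h → i → j.
So the next two rows are y  i and z  j.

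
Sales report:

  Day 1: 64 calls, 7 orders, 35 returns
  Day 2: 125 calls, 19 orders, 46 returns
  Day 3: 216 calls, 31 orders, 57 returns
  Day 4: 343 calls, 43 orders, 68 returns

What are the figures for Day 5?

Calls goes 64, 125, 216, 343 → 512 (perfect cubes: 4³, 5³, 6³, …).
Orders: +12 each step; 7, 19, 31, 43 → 55.
Returns — +11 each step: 35, 46, 57, 68 → 79.
Combining the parts gives 512 calls, 55 orders, 79 returns.

512 calls, 55 orders, 79 returns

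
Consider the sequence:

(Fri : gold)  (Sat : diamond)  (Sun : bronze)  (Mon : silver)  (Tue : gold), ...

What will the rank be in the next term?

For the rank, repeats gold → diamond → bronze → silver: gold, diamond, bronze, silver, gold → diamond.

diamond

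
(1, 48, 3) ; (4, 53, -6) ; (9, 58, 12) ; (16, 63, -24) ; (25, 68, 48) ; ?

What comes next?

First entry — perfect squares: 1², 2², 3², …: 1, 4, 9, 16, 25 → 36.
Second entry: 48, 53, 58, 63, 68 → 73 (+5 each step).
Third entry — ×(-2) each step: 3, -6, 12, -24, 48 → -96.
Putting it together: (36, 73, -96).

(36, 73, -96)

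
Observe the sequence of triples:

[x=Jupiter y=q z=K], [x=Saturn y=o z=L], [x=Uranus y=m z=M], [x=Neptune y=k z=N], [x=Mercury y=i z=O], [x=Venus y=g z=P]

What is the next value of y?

e

Y — letters move back 2 places in the alphabet: q, o, m, k, i, g → e.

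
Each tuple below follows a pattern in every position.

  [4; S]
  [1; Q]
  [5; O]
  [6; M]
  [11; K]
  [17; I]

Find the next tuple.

[28; G]

For the first part, each term is the sum of the two before it: 4, 1, 5, 6, 11, 17 → 28.
Letter: letters move back 2 places in the alphabet; S, Q, O, M, K, I → G.
So the next tuple is [28; G].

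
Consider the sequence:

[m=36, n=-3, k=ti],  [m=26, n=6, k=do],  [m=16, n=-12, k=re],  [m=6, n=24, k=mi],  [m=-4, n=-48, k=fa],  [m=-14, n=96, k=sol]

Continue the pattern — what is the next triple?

[m=-24, n=-192, k=la]

M goes 36, 26, 16, 6, -4, -14 → -24 (−10 each step).
For the n, ×(-2) each step: -3, 6, -12, 24, -48, 96 → -192.
K — runs through the solfège scale do→ti: ti, do, re, mi, fa, sol → la.
So the next triple is [m=-24, n=-192, k=la].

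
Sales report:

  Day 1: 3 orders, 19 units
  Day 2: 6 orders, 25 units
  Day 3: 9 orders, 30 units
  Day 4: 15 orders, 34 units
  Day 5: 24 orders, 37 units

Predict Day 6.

39 orders, 39 units

Orders: each term is the sum of the two before it, so 3, 6, 9, 15, 24 → 39.
For the units, differences are 6, 5, 4, … (decreasing by 1 each time): 19, 25, 30, 34, 37 → 39.
So the next record is 39 orders, 39 units.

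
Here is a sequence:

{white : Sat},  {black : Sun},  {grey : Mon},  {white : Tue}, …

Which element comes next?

{black : Wed}

For the shade, repeats white → black → grey: white, black, grey, white → black.
Day: runs through the weekdays Mon→Sun; Sat, Sun, Mon, Tue → Wed.
Putting it together: {black : Wed}.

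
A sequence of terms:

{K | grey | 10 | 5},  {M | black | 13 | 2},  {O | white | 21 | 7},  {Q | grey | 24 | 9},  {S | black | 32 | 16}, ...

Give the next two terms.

{U | white | 35 | 25}, {W | grey | 43 | 41}

Letter: letters move forward 2 places in the alphabet, so K, M, O, Q, S → U → W.
Shade — repeats grey → black → white: grey, black, white, grey, black → white → grey.
For the third slot, alternating steps +3, +8, +3, +8, …: 10, 13, 21, 24, 32 → 35 → 43.
Fourth slot — each term is the sum of the two before it: 5, 2, 7, 9, 16 → 25 → 41.
So the next two terms are {U | white | 35 | 25} and {W | grey | 43 | 41}.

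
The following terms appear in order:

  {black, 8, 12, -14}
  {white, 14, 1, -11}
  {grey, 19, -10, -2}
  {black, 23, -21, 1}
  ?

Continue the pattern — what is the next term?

{white, 26, -32, 10}

Shade — repeats black → white → grey: black, white, grey, black → white.
For the second slot, differences are 6, 5, 4, … (decreasing by 1 each time): 8, 14, 19, 23 → 26.
Third slot goes 12, 1, -10, -21 → -32 (−11 each step).
Fourth slot goes -14, -11, -2, 1 → 10 (alternating steps +3, +9, +3, +9, …).
So the next term is {white, 26, -32, 10}.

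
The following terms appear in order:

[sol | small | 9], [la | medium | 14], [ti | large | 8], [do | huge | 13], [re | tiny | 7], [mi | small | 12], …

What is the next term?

[fa | medium | 6]

For the note, runs through the solfège scale do→ti: sol, la, ti, do, re, mi → fa.
Size goes small, medium, large, huge, tiny, small → medium (repeats small → medium → large → huge → tiny).
For the third slot, alternating steps +5, −6, +5, −6, …: 9, 14, 8, 13, 7, 12 → 6.
Putting it together: [fa | medium | 6].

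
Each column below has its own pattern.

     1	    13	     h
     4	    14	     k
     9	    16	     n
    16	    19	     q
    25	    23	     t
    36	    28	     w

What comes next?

First component: 1, 4, 9, 16, 25, 36 → 49 (perfect squares: 1², 2², 3², …).
For the second component, differences are 1, 2, 3, … (increasing by 1 each time): 13, 14, 16, 19, 23, 28 → 34.
For the letter, letters move forward 3 places in the alphabet: h, k, n, q, t, w → z.
So the next line is 49  34  z.

49  34  z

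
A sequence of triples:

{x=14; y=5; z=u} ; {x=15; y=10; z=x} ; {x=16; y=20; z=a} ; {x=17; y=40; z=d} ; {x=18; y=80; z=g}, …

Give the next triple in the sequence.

X: +1 each step, so 14, 15, 16, 17, 18 → 19.
For the y, ×2 each step: 5, 10, 20, 40, 80 → 160.
Z: letters move forward 3 places in the alphabet, wrapping Z→A; u, x, a, d, g → j.
Combining the parts gives {x=19; y=160; z=j}.

{x=19; y=160; z=j}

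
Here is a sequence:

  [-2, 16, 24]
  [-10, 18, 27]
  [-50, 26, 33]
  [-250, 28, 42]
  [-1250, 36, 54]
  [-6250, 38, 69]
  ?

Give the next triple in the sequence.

First slot — ×5 each step: -2, -10, -50, -250, -1250, -6250 → -31250.
Second slot goes 16, 18, 26, 28, 36, 38 → 46 (alternating steps +2, +8, +2, +8, …).
Third slot — differences are 3, 6, 9, … (increasing by 3 each time): 24, 27, 33, 42, 54, 69 → 87.
Putting it together: [-31250, 46, 87].

[-31250, 46, 87]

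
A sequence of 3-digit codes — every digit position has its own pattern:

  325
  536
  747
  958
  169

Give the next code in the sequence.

First digit: 3, 5, 7, 9, 1 → 3 (+2 each step, mod 10).
Second digit goes 2, 3, 4, 5, 6 → 7 (+1 each step, mod 10).
Third digit: 5, 6, 7, 8, 9 → 0 (+1 each step, mod 10).
So the next code is 370.

370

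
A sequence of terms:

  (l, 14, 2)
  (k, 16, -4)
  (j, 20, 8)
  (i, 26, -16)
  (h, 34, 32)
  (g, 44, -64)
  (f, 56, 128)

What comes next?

(e, 70, -256)

Letter — letters move back 1 place in the alphabet: l, k, j, i, h, g, f → e.
Second component: 14, 16, 20, 26, 34, 44, 56 → 70 (differences are 2, 4, 6, … (increasing by 2 each time)).
Third component: ×(-2) each step, so 2, -4, 8, -16, 32, -64, 128 → -256.
Combining the parts gives (e, 70, -256).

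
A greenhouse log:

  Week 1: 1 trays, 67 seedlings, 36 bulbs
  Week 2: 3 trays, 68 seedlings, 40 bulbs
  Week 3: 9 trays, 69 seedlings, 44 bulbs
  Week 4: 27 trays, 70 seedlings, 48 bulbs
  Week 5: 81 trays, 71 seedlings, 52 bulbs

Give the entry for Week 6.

243 trays, 72 seedlings, 56 bulbs

Trays: 1, 3, 9, 27, 81 → 243 (×3 each step).
For the seedlings, +1 each step: 67, 68, 69, 70, 71 → 72.
Bulbs: +4 each step; 36, 40, 44, 48, 52 → 56.
So the next row is 243 trays, 72 seedlings, 56 bulbs.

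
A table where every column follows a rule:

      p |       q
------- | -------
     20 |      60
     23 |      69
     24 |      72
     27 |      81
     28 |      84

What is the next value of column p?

Column p — alternating steps +3, +1, +3, +1, …: 20, 23, 24, 27, 28 → 31.

31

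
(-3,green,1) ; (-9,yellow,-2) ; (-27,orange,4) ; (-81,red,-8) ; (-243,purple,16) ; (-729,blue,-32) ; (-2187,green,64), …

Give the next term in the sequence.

(-6561,yellow,-128)

First entry: -3, -9, -27, -81, -243, -729, -2187 → -6561 (×3 each step).
Colour — repeats green → yellow → orange → red → purple → blue: green, yellow, orange, red, purple, blue, green → yellow.
Third entry — ×(-2) each step: 1, -2, 4, -8, 16, -32, 64 → -128.
Putting it together: (-6561,yellow,-128).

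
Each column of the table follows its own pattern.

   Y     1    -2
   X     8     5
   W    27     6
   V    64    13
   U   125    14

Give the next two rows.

T  216  21; S  343  22

For the letter, letters move back 1 place in the alphabet: Y, X, W, V, U → T → S.
Second component: perfect cubes: 1³, 2³, 3³, …, so 1, 8, 27, 64, 125 → 216 → 343.
Third component: alternating steps +7, +1, +7, +1, …; -2, 5, 6, 13, 14 → 21 → 22.
So the next two rows are T  216  21 and S  343  22.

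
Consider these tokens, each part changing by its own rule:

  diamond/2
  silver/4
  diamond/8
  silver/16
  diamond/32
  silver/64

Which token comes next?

diamond/128

Rank: alternates diamond ↔ silver, so diamond, silver, diamond, silver, diamond, silver → diamond.
Second component: 2, 4, 8, 16, 32, 64 → 128 (×2 each step).
Combining the parts gives diamond/128.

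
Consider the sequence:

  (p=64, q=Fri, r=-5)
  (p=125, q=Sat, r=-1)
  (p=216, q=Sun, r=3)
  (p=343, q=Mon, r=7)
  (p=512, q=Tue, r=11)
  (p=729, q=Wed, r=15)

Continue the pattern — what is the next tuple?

(p=1000, q=Thu, r=19)

P — perfect cubes: 4³, 5³, 6³, …: 64, 125, 216, 343, 512, 729 → 1000.
Q: runs through the weekdays Mon→Sun; Fri, Sat, Sun, Mon, Tue, Wed → Thu.
R goes -5, -1, 3, 7, 11, 15 → 19 (+4 each step).
Combining the parts gives (p=1000, q=Thu, r=19).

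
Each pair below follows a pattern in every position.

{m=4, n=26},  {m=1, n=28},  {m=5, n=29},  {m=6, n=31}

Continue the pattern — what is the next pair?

{m=11, n=32}

M: each term is the sum of the two before it; 4, 1, 5, 6 → 11.
N goes 26, 28, 29, 31 → 32 (alternating steps +2, +1, +2, +1, …).
Putting it together: {m=11, n=32}.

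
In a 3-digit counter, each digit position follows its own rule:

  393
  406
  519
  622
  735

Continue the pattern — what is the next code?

First digit — +1 each step, mod 10: 3, 4, 5, 6, 7 → 8.
Second digit: 9, 0, 1, 2, 3 → 4 (+1 each step, mod 10).
Third digit goes 3, 6, 9, 2, 5 → 8 (+3 each step, mod 10).
Combining the parts gives 848.

848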